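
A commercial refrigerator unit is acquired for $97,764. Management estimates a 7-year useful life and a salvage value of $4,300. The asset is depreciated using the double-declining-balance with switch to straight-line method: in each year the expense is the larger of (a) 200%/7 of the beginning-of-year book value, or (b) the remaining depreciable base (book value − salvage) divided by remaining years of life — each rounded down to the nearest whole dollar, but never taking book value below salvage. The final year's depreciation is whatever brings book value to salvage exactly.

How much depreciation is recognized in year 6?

Depreciable base = $97,764 − $4,300 = $93,464.
Year 1: DB = ⌊$97,764 × 200%/7⌋ = $27,932; SL = ⌊$93,464/7⌋ = $13,352 → take DB $27,932. Book value $69,832.
Year 2: DB = ⌊$69,832 × 200%/7⌋ = $19,952; SL = ⌊$65,532/6⌋ = $10,922 → take DB $19,952. Book value $49,880.
Year 3: DB = ⌊$49,880 × 200%/7⌋ = $14,251; SL = ⌊$45,580/5⌋ = $9,116 → take DB $14,251. Book value $35,629.
Year 4: DB = ⌊$35,629 × 200%/7⌋ = $10,179; SL = ⌊$31,329/4⌋ = $7,832 → take DB $10,179. Book value $25,450.
Year 5: DB = ⌊$25,450 × 200%/7⌋ = $7,271; SL = ⌊$21,150/3⌋ = $7,050 → take DB $7,271. Book value $18,179.
Year 6: DB = ⌊$18,179 × 200%/7⌋ = $5,194; SL = ⌊$13,879/2⌋ = $6,939 → take SL $6,939. Book value $11,240.

$6,939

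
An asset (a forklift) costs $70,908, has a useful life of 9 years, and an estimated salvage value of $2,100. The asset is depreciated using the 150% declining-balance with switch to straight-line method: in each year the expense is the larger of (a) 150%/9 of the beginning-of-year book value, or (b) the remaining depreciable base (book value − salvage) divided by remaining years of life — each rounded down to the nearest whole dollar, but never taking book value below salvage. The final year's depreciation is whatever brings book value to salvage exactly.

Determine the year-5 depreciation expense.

$6,419

Depreciable base = $70,908 − $2,100 = $68,808.
Year 1: DB = ⌊$70,908 × 150%/9⌋ = $11,818; SL = ⌊$68,808/9⌋ = $7,645 → take DB $11,818. Book value $59,090.
Year 2: DB = ⌊$59,090 × 150%/9⌋ = $9,848; SL = ⌊$56,990/8⌋ = $7,123 → take DB $9,848. Book value $49,242.
Year 3: DB = ⌊$49,242 × 150%/9⌋ = $8,207; SL = ⌊$47,142/7⌋ = $6,734 → take DB $8,207. Book value $41,035.
Year 4: DB = ⌊$41,035 × 150%/9⌋ = $6,839; SL = ⌊$38,935/6⌋ = $6,489 → take DB $6,839. Book value $34,196.
Year 5: DB = ⌊$34,196 × 150%/9⌋ = $5,699; SL = ⌊$32,096/5⌋ = $6,419 → take SL $6,419. Book value $27,777.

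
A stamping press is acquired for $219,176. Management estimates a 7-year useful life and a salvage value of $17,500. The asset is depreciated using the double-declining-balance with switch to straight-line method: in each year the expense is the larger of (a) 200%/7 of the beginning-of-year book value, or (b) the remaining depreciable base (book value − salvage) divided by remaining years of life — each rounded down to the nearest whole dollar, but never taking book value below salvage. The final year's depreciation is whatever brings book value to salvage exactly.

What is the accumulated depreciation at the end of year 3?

$139,301

Depreciable base = $219,176 − $17,500 = $201,676.
Year 1: DB = ⌊$219,176 × 200%/7⌋ = $62,621; SL = ⌊$201,676/7⌋ = $28,810 → take DB $62,621. Book value $156,555.
Year 2: DB = ⌊$156,555 × 200%/7⌋ = $44,730; SL = ⌊$139,055/6⌋ = $23,175 → take DB $44,730. Book value $111,825.
Year 3: DB = ⌊$111,825 × 200%/7⌋ = $31,950; SL = ⌊$94,325/5⌋ = $18,865 → take DB $31,950. Book value $79,875.
Accumulated through year 3 = $219,176 − $79,875 = $139,301.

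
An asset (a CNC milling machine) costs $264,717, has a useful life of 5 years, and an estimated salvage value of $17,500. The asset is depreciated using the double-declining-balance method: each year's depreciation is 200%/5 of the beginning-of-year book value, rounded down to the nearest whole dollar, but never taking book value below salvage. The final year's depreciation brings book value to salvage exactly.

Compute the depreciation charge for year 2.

Depreciable base = $264,717 − $17,500 = $247,217.
Year 1: ⌊$264,717 × 200%/5⌋ = $105,886. Book value $158,831.
Year 2: ⌊$158,831 × 200%/5⌋ = $63,532. Book value $95,299.

$63,532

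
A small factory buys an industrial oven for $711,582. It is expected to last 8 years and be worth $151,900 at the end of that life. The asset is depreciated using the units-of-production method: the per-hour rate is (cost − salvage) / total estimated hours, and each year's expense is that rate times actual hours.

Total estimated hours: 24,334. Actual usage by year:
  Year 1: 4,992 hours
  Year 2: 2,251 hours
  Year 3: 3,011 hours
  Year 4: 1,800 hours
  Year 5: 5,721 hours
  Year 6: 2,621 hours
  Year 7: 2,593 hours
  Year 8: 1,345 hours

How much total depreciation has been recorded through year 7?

$528,747

Depreciable base = $711,582 − $151,900 = $559,682.
Rate = $559,682 / 24,334 hours = $23 per hour.
Year 1: 4,992 × $23 = $114,816. Book value $596,766.
Year 2: 2,251 × $23 = $51,773. Book value $544,993.
Year 3: 3,011 × $23 = $69,253. Book value $475,740.
Year 4: 1,800 × $23 = $41,400. Book value $434,340.
Year 5: 5,721 × $23 = $131,583. Book value $302,757.
Year 6: 2,621 × $23 = $60,283. Book value $242,474.
Year 7: 2,593 × $23 = $59,639. Book value $182,835.
Accumulated through year 7 = $711,582 − $182,835 = $528,747.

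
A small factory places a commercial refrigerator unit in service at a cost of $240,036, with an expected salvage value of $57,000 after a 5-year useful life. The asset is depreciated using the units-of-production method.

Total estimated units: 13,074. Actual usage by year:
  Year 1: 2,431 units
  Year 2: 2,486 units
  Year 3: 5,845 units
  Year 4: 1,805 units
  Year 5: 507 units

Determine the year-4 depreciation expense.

Depreciable base = $240,036 − $57,000 = $183,036.
Rate = $183,036 / 13,074 units = $14 per unit.
Year 1: 2,431 × $14 = $34,034. Book value $206,002.
Year 2: 2,486 × $14 = $34,804. Book value $171,198.
Year 3: 5,845 × $14 = $81,830. Book value $89,368.
Year 4: 1,805 × $14 = $25,270. Book value $64,098.

$25,270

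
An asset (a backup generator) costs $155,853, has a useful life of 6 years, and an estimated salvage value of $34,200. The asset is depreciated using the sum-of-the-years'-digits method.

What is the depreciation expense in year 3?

$23,172

Depreciable base = $155,853 − $34,200 = $121,653.
Sum of the years' digits = 6+5+4+3+2+1 = 21.
Year 1: $121,653 × 6/21 = $34,758. Book value $121,095.
Year 2: $121,653 × 5/21 = $28,965. Book value $92,130.
Year 3: $121,653 × 4/21 = $23,172. Book value $68,958.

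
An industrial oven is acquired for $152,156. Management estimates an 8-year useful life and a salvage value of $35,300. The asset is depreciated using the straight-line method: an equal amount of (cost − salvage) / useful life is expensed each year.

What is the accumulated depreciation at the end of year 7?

Depreciable base = $152,156 − $35,300 = $116,856.
Annual expense = $116,856 / 8 = $14,607.
End of year 1: book value $137,549.
End of year 2: book value $122,942.
End of year 3: book value $108,335.
End of year 4: book value $93,728.
End of year 5: book value $79,121.
End of year 6: book value $64,514.
End of year 7: book value $49,907.
Accumulated through year 7 = $152,156 − $49,907 = $102,249.

$102,249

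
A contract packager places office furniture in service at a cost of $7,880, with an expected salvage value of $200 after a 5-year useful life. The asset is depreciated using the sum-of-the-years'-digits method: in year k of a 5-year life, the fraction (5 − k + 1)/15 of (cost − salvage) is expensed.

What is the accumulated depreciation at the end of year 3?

Depreciable base = $7,880 − $200 = $7,680.
Sum of the years' digits = 5+4+3+2+1 = 15.
Year 1: $7,680 × 5/15 = $2,560. Book value $5,320.
Year 2: $7,680 × 4/15 = $2,048. Book value $3,272.
Year 3: $7,680 × 3/15 = $1,536. Book value $1,736.
Accumulated through year 3 = $7,880 − $1,736 = $6,144.

$6,144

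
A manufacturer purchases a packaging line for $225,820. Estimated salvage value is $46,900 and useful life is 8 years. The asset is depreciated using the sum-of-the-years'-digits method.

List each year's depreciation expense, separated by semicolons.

Depreciable base = $225,820 − $46,900 = $178,920.
Sum of the years' digits = 8+7+6+5+4+3+2+1 = 36.
Year 1: $178,920 × 8/36 = $39,760. Book value $186,060.
Year 2: $178,920 × 7/36 = $34,790. Book value $151,270.
Year 3: $178,920 × 6/36 = $29,820. Book value $121,450.
Year 4: $178,920 × 5/36 = $24,850. Book value $96,600.
Year 5: $178,920 × 4/36 = $19,880. Book value $76,720.
Year 6: $178,920 × 3/36 = $14,910. Book value $61,810.
Year 7: $178,920 × 2/36 = $9,940. Book value $51,870.
Year 8: $178,920 × 1/36 = $4,970. Book value $46,900.

$39,760; $34,790; $29,820; $24,850; $19,880; $14,910; $9,940; $4,970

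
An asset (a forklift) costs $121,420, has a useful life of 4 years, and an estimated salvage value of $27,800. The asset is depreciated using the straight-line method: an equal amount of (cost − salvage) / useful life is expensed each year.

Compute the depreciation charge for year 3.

Depreciable base = $121,420 − $27,800 = $93,620.
Annual expense = $93,620 / 4 = $23,405.

$23,405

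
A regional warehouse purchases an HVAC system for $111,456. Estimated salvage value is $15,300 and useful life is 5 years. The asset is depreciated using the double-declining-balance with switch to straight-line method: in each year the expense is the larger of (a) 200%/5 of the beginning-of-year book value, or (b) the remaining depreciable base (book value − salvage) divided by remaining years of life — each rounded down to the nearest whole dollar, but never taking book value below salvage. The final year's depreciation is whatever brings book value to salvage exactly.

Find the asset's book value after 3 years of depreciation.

$24,075

Depreciable base = $111,456 − $15,300 = $96,156.
Year 1: DB = ⌊$111,456 × 200%/5⌋ = $44,582; SL = ⌊$96,156/5⌋ = $19,231 → take DB $44,582. Book value $66,874.
Year 2: DB = ⌊$66,874 × 200%/5⌋ = $26,749; SL = ⌊$51,574/4⌋ = $12,893 → take DB $26,749. Book value $40,125.
Year 3: DB = ⌊$40,125 × 200%/5⌋ = $16,050; SL = ⌊$24,825/3⌋ = $8,275 → take DB $16,050. Book value $24,075.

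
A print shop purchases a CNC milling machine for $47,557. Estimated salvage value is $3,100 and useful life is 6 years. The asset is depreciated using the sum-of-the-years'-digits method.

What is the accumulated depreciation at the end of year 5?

$42,340

Depreciable base = $47,557 − $3,100 = $44,457.
Sum of the years' digits = 6+5+4+3+2+1 = 21.
Year 1: $44,457 × 6/21 = $12,702. Book value $34,855.
Year 2: $44,457 × 5/21 = $10,585. Book value $24,270.
Year 3: $44,457 × 4/21 = $8,468. Book value $15,802.
Year 4: $44,457 × 3/21 = $6,351. Book value $9,451.
Year 5: $44,457 × 2/21 = $4,234. Book value $5,217.
Accumulated through year 5 = $47,557 − $5,217 = $42,340.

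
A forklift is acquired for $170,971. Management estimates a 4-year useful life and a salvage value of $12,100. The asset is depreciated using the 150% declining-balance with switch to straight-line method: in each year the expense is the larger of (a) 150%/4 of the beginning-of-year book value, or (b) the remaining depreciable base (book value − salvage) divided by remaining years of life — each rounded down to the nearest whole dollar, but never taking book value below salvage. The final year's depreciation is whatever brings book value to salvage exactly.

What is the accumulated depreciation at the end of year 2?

Depreciable base = $170,971 − $12,100 = $158,871.
Year 1: DB = ⌊$170,971 × 150%/4⌋ = $64,114; SL = ⌊$158,871/4⌋ = $39,717 → take DB $64,114. Book value $106,857.
Year 2: DB = ⌊$106,857 × 150%/4⌋ = $40,071; SL = ⌊$94,757/3⌋ = $31,585 → take DB $40,071. Book value $66,786.
Accumulated through year 2 = $170,971 − $66,786 = $104,185.

$104,185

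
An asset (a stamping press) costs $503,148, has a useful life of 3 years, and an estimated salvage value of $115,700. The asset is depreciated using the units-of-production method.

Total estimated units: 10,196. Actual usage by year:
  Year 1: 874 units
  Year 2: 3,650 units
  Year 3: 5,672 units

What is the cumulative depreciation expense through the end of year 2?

$171,912

Depreciable base = $503,148 − $115,700 = $387,448.
Rate = $387,448 / 10,196 units = $38 per unit.
Year 1: 874 × $38 = $33,212. Book value $469,936.
Year 2: 3,650 × $38 = $138,700. Book value $331,236.
Accumulated through year 2 = $503,148 − $331,236 = $171,912.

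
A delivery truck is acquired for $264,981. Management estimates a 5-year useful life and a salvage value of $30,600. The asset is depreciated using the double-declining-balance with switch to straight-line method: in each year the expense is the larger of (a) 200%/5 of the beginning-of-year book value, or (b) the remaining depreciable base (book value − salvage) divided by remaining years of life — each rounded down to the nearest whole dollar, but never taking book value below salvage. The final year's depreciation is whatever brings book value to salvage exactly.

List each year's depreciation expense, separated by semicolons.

Depreciable base = $264,981 − $30,600 = $234,381.
Year 1: DB = ⌊$264,981 × 200%/5⌋ = $105,992; SL = ⌊$234,381/5⌋ = $46,876 → take DB $105,992. Book value $158,989.
Year 2: DB = ⌊$158,989 × 200%/5⌋ = $63,595; SL = ⌊$128,389/4⌋ = $32,097 → take DB $63,595. Book value $95,394.
Year 3: DB = ⌊$95,394 × 200%/5⌋ = $38,157; SL = ⌊$64,794/3⌋ = $21,598 → take DB $38,157. Book value $57,237.
Year 4: DB = ⌊$57,237 × 200%/5⌋ = $22,894; SL = ⌊$26,637/2⌋ = $13,318 → take DB $22,894. Book value $34,343.
Year 5 (final): $34,343 − $30,600 = $3,743. Book value $30,600.

$105,992; $63,595; $38,157; $22,894; $3,743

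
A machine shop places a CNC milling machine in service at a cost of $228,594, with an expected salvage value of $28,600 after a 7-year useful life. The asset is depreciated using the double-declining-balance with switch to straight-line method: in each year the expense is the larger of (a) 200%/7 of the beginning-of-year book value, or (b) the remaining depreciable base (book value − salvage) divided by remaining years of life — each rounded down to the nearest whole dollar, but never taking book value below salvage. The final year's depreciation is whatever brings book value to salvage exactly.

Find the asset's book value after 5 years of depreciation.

Depreciable base = $228,594 − $28,600 = $199,994.
Year 1: DB = ⌊$228,594 × 200%/7⌋ = $65,312; SL = ⌊$199,994/7⌋ = $28,570 → take DB $65,312. Book value $163,282.
Year 2: DB = ⌊$163,282 × 200%/7⌋ = $46,652; SL = ⌊$134,682/6⌋ = $22,447 → take DB $46,652. Book value $116,630.
Year 3: DB = ⌊$116,630 × 200%/7⌋ = $33,322; SL = ⌊$88,030/5⌋ = $17,606 → take DB $33,322. Book value $83,308.
Year 4: DB = ⌊$83,308 × 200%/7⌋ = $23,802; SL = ⌊$54,708/4⌋ = $13,677 → take DB $23,802. Book value $59,506.
Year 5: DB = ⌊$59,506 × 200%/7⌋ = $17,001; SL = ⌊$30,906/3⌋ = $10,302 → take DB $17,001. Book value $42,505.

$42,505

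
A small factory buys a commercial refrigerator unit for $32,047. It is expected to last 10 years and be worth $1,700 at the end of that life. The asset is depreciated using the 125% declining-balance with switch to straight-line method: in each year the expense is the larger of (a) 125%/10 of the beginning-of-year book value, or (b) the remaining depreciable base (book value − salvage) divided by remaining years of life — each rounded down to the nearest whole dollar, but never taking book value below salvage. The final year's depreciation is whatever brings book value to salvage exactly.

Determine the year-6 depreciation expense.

Depreciable base = $32,047 − $1,700 = $30,347.
Year 1: DB = ⌊$32,047 × 125%/10⌋ = $4,005; SL = ⌊$30,347/10⌋ = $3,034 → take DB $4,005. Book value $28,042.
Year 2: DB = ⌊$28,042 × 125%/10⌋ = $3,505; SL = ⌊$26,342/9⌋ = $2,926 → take DB $3,505. Book value $24,537.
Year 3: DB = ⌊$24,537 × 125%/10⌋ = $3,067; SL = ⌊$22,837/8⌋ = $2,854 → take DB $3,067. Book value $21,470.
Year 4: DB = ⌊$21,470 × 125%/10⌋ = $2,683; SL = ⌊$19,770/7⌋ = $2,824 → take SL $2,824. Book value $18,646.
Year 5: DB = ⌊$18,646 × 125%/10⌋ = $2,330; SL = ⌊$16,946/6⌋ = $2,824 → take SL $2,824. Book value $15,822.
Year 6: DB = ⌊$15,822 × 125%/10⌋ = $1,977; SL = ⌊$14,122/5⌋ = $2,824 → take SL $2,824. Book value $12,998.

$2,824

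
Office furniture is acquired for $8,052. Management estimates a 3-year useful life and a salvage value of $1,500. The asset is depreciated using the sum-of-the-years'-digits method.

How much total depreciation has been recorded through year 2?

$5,460

Depreciable base = $8,052 − $1,500 = $6,552.
Sum of the years' digits = 3+2+1 = 6.
Year 1: $6,552 × 3/6 = $3,276. Book value $4,776.
Year 2: $6,552 × 2/6 = $2,184. Book value $2,592.
Accumulated through year 2 = $8,052 − $2,592 = $5,460.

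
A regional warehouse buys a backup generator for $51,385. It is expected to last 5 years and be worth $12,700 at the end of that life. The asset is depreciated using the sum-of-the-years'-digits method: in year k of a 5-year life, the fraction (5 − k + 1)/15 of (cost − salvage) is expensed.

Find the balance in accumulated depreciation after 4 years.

Depreciable base = $51,385 − $12,700 = $38,685.
Sum of the years' digits = 5+4+3+2+1 = 15.
Year 1: $38,685 × 5/15 = $12,895. Book value $38,490.
Year 2: $38,685 × 4/15 = $10,316. Book value $28,174.
Year 3: $38,685 × 3/15 = $7,737. Book value $20,437.
Year 4: $38,685 × 2/15 = $5,158. Book value $15,279.
Accumulated through year 4 = $51,385 − $15,279 = $36,106.

$36,106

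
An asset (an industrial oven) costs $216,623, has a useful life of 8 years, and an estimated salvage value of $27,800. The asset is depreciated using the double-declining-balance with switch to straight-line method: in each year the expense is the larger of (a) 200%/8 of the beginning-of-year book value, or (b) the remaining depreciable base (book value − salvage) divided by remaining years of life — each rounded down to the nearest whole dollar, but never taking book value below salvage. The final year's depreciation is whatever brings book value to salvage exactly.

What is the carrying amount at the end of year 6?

Depreciable base = $216,623 − $27,800 = $188,823.
Year 1: DB = ⌊$216,623 × 200%/8⌋ = $54,155; SL = ⌊$188,823/8⌋ = $23,602 → take DB $54,155. Book value $162,468.
Year 2: DB = ⌊$162,468 × 200%/8⌋ = $40,617; SL = ⌊$134,668/7⌋ = $19,238 → take DB $40,617. Book value $121,851.
Year 3: DB = ⌊$121,851 × 200%/8⌋ = $30,462; SL = ⌊$94,051/6⌋ = $15,675 → take DB $30,462. Book value $91,389.
Year 4: DB = ⌊$91,389 × 200%/8⌋ = $22,847; SL = ⌊$63,589/5⌋ = $12,717 → take DB $22,847. Book value $68,542.
Year 5: DB = ⌊$68,542 × 200%/8⌋ = $17,135; SL = ⌊$40,742/4⌋ = $10,185 → take DB $17,135. Book value $51,407.
Year 6: DB = ⌊$51,407 × 200%/8⌋ = $12,851; SL = ⌊$23,607/3⌋ = $7,869 → take DB $12,851. Book value $38,556.

$38,556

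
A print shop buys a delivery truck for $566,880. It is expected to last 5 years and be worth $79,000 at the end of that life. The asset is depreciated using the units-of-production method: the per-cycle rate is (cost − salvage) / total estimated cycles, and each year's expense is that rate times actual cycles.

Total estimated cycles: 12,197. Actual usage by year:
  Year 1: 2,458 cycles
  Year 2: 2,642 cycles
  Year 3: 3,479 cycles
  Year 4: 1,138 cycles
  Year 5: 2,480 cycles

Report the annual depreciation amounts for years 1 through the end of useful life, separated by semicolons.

Depreciable base = $566,880 − $79,000 = $487,880.
Rate = $487,880 / 12,197 cycles = $40 per cycle.
Year 1: 2,458 × $40 = $98,320. Book value $468,560.
Year 2: 2,642 × $40 = $105,680. Book value $362,880.
Year 3: 3,479 × $40 = $139,160. Book value $223,720.
Year 4: 1,138 × $40 = $45,520. Book value $178,200.
Year 5: 2,480 × $40 = $99,200. Book value $79,000.

$98,320; $105,680; $139,160; $45,520; $99,200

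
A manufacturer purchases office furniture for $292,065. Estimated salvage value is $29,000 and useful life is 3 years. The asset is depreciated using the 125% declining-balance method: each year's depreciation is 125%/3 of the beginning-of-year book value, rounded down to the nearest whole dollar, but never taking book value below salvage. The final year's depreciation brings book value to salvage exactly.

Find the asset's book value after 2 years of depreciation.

Depreciable base = $292,065 − $29,000 = $263,065.
Year 1: ⌊$292,065 × 125%/3⌋ = $121,693. Book value $170,372.
Year 2: ⌊$170,372 × 125%/3⌋ = $70,988. Book value $99,384.

$99,384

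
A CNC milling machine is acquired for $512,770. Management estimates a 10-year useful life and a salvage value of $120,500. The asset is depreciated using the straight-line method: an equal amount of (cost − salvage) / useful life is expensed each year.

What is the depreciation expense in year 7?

$39,227

Depreciable base = $512,770 − $120,500 = $392,270.
Annual expense = $392,270 / 10 = $39,227.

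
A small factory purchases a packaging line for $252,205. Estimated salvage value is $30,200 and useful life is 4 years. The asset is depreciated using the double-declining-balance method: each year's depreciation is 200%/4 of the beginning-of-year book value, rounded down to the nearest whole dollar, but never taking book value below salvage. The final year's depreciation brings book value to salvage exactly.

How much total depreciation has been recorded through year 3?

$220,679

Depreciable base = $252,205 − $30,200 = $222,005.
Year 1: ⌊$252,205 × 200%/4⌋ = $126,102. Book value $126,103.
Year 2: ⌊$126,103 × 200%/4⌋ = $63,051. Book value $63,052.
Year 3: ⌊$63,052 × 200%/4⌋ = $31,526. Book value $31,526.
Accumulated through year 3 = $252,205 − $31,526 = $220,679.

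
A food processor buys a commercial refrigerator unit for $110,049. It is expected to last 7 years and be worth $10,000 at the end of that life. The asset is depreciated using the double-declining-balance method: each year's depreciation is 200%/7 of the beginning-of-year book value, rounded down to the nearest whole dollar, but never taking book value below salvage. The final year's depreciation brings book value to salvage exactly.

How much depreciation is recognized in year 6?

Depreciable base = $110,049 − $10,000 = $100,049.
Year 1: ⌊$110,049 × 200%/7⌋ = $31,442. Book value $78,607.
Year 2: ⌊$78,607 × 200%/7⌋ = $22,459. Book value $56,148.
Year 3: ⌊$56,148 × 200%/7⌋ = $16,042. Book value $40,106.
Year 4: ⌊$40,106 × 200%/7⌋ = $11,458. Book value $28,648.
Year 5: ⌊$28,648 × 200%/7⌋ = $8,185. Book value $20,463.
Year 6: ⌊$20,463 × 200%/7⌋ = $5,846. Book value $14,617.

$5,846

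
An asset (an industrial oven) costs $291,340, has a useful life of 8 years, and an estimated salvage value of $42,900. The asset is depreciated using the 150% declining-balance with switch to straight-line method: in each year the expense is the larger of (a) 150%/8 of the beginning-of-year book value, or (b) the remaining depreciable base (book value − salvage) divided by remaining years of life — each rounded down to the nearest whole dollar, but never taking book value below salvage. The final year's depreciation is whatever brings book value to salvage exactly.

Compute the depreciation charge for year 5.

Depreciable base = $291,340 − $42,900 = $248,440.
Year 1: DB = ⌊$291,340 × 150%/8⌋ = $54,626; SL = ⌊$248,440/8⌋ = $31,055 → take DB $54,626. Book value $236,714.
Year 2: DB = ⌊$236,714 × 150%/8⌋ = $44,383; SL = ⌊$193,814/7⌋ = $27,687 → take DB $44,383. Book value $192,331.
Year 3: DB = ⌊$192,331 × 150%/8⌋ = $36,062; SL = ⌊$149,431/6⌋ = $24,905 → take DB $36,062. Book value $156,269.
Year 4: DB = ⌊$156,269 × 150%/8⌋ = $29,300; SL = ⌊$113,369/5⌋ = $22,673 → take DB $29,300. Book value $126,969.
Year 5: DB = ⌊$126,969 × 150%/8⌋ = $23,806; SL = ⌊$84,069/4⌋ = $21,017 → take DB $23,806. Book value $103,163.

$23,806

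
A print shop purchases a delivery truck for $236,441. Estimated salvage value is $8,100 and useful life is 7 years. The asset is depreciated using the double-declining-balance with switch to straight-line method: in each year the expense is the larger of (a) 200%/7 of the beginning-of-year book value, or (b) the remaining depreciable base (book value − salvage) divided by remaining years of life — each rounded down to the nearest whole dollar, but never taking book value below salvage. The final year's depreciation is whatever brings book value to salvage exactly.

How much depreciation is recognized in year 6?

Depreciable base = $236,441 − $8,100 = $228,341.
Year 1: DB = ⌊$236,441 × 200%/7⌋ = $67,554; SL = ⌊$228,341/7⌋ = $32,620 → take DB $67,554. Book value $168,887.
Year 2: DB = ⌊$168,887 × 200%/7⌋ = $48,253; SL = ⌊$160,787/6⌋ = $26,797 → take DB $48,253. Book value $120,634.
Year 3: DB = ⌊$120,634 × 200%/7⌋ = $34,466; SL = ⌊$112,534/5⌋ = $22,506 → take DB $34,466. Book value $86,168.
Year 4: DB = ⌊$86,168 × 200%/7⌋ = $24,619; SL = ⌊$78,068/4⌋ = $19,517 → take DB $24,619. Book value $61,549.
Year 5: DB = ⌊$61,549 × 200%/7⌋ = $17,585; SL = ⌊$53,449/3⌋ = $17,816 → take SL $17,816. Book value $43,733.
Year 6: DB = ⌊$43,733 × 200%/7⌋ = $12,495; SL = ⌊$35,633/2⌋ = $17,816 → take SL $17,816. Book value $25,917.

$17,816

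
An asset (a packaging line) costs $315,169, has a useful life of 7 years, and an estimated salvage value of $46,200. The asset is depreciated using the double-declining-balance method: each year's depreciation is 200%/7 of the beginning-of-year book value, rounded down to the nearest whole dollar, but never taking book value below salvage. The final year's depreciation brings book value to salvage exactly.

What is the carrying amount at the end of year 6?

$46,200

Depreciable base = $315,169 − $46,200 = $268,969.
Year 1: ⌊$315,169 × 200%/7⌋ = $90,048. Book value $225,121.
Year 2: ⌊$225,121 × 200%/7⌋ = $64,320. Book value $160,801.
Year 3: ⌊$160,801 × 200%/7⌋ = $45,943. Book value $114,858.
Year 4: ⌊$114,858 × 200%/7⌋ = $32,816. Book value $82,042.
Year 5: ⌊$82,042 × 200%/7⌋ = $23,440. Book value $58,602.
Year 6: ⌊$58,602 × 200%/7⌋ = $16,743, capped at $12,402. Book value $46,200.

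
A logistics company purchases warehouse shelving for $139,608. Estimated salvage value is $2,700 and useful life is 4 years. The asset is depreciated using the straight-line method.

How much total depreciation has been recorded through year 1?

Depreciable base = $139,608 − $2,700 = $136,908.
Annual expense = $136,908 / 4 = $34,227.
End of year 1: book value $105,381.
Accumulated through year 1 = $139,608 − $105,381 = $34,227.

$34,227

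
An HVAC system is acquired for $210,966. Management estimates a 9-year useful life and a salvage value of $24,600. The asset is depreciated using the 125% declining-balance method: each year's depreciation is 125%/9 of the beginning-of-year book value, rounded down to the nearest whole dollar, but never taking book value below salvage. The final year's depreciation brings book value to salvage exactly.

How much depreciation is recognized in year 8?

Depreciable base = $210,966 − $24,600 = $186,366.
Year 1: ⌊$210,966 × 125%/9⌋ = $29,300. Book value $181,666.
Year 2: ⌊$181,666 × 125%/9⌋ = $25,231. Book value $156,435.
Year 3: ⌊$156,435 × 125%/9⌋ = $21,727. Book value $134,708.
Year 4: ⌊$134,708 × 125%/9⌋ = $18,709. Book value $115,999.
Year 5: ⌊$115,999 × 125%/9⌋ = $16,110. Book value $99,889.
Year 6: ⌊$99,889 × 125%/9⌋ = $13,873. Book value $86,016.
Year 7: ⌊$86,016 × 125%/9⌋ = $11,946. Book value $74,070.
Year 8: ⌊$74,070 × 125%/9⌋ = $10,287. Book value $63,783.

$10,287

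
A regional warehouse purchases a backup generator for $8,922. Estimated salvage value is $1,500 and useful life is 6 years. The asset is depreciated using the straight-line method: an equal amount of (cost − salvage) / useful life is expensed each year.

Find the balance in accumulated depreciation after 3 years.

Depreciable base = $8,922 − $1,500 = $7,422.
Annual expense = $7,422 / 6 = $1,237.
End of year 1: book value $7,685.
End of year 2: book value $6,448.
End of year 3: book value $5,211.
Accumulated through year 3 = $8,922 − $5,211 = $3,711.

$3,711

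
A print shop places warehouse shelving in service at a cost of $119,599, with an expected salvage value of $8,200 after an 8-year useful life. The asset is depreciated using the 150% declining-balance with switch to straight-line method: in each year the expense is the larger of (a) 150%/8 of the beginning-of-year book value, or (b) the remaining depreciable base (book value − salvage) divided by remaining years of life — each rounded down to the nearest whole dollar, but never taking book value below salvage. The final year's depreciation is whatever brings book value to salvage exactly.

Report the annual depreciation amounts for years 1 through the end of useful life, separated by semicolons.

Depreciable base = $119,599 − $8,200 = $111,399.
Year 1: DB = ⌊$119,599 × 150%/8⌋ = $22,424; SL = ⌊$111,399/8⌋ = $13,924 → take DB $22,424. Book value $97,175.
Year 2: DB = ⌊$97,175 × 150%/8⌋ = $18,220; SL = ⌊$88,975/7⌋ = $12,710 → take DB $18,220. Book value $78,955.
Year 3: DB = ⌊$78,955 × 150%/8⌋ = $14,804; SL = ⌊$70,755/6⌋ = $11,792 → take DB $14,804. Book value $64,151.
Year 4: DB = ⌊$64,151 × 150%/8⌋ = $12,028; SL = ⌊$55,951/5⌋ = $11,190 → take DB $12,028. Book value $52,123.
Year 5: DB = ⌊$52,123 × 150%/8⌋ = $9,773; SL = ⌊$43,923/4⌋ = $10,980 → take SL $10,980. Book value $41,143.
Year 6: DB = ⌊$41,143 × 150%/8⌋ = $7,714; SL = ⌊$32,943/3⌋ = $10,981 → take SL $10,981. Book value $30,162.
Year 7: DB = ⌊$30,162 × 150%/8⌋ = $5,655; SL = ⌊$21,962/2⌋ = $10,981 → take SL $10,981. Book value $19,181.
Year 8 (final): $19,181 − $8,200 = $10,981. Book value $8,200.

$22,424; $18,220; $14,804; $12,028; $10,980; $10,981; $10,981; $10,981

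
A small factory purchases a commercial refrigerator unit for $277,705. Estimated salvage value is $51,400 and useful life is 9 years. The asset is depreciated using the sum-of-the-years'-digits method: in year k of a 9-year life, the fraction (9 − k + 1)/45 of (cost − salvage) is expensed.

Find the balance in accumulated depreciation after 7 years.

$211,218

Depreciable base = $277,705 − $51,400 = $226,305.
Sum of the years' digits = 9+8+7+6+5+4+3+2+1 = 45.
Year 1: $226,305 × 9/45 = $45,261. Book value $232,444.
Year 2: $226,305 × 8/45 = $40,232. Book value $192,212.
Year 3: $226,305 × 7/45 = $35,203. Book value $157,009.
Year 4: $226,305 × 6/45 = $30,174. Book value $126,835.
Year 5: $226,305 × 5/45 = $25,145. Book value $101,690.
Year 6: $226,305 × 4/45 = $20,116. Book value $81,574.
Year 7: $226,305 × 3/45 = $15,087. Book value $66,487.
Accumulated through year 7 = $277,705 − $66,487 = $211,218.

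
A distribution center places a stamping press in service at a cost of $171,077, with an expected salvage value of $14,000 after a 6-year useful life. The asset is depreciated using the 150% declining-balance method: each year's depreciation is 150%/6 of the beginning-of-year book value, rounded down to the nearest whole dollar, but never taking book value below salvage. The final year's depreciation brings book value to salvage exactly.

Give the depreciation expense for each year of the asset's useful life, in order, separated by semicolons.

Depreciable base = $171,077 − $14,000 = $157,077.
Year 1: ⌊$171,077 × 150%/6⌋ = $42,769. Book value $128,308.
Year 2: ⌊$128,308 × 150%/6⌋ = $32,077. Book value $96,231.
Year 3: ⌊$96,231 × 150%/6⌋ = $24,057. Book value $72,174.
Year 4: ⌊$72,174 × 150%/6⌋ = $18,043. Book value $54,131.
Year 5: ⌊$54,131 × 150%/6⌋ = $13,532. Book value $40,599.
Year 6 (final): $40,599 − $14,000 = $26,599. Book value $14,000.

$42,769; $32,077; $24,057; $18,043; $13,532; $26,599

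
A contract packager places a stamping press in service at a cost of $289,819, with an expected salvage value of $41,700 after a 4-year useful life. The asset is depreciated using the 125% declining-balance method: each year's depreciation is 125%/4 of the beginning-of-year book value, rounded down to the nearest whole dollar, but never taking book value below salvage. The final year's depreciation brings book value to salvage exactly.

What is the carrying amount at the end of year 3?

Depreciable base = $289,819 − $41,700 = $248,119.
Year 1: ⌊$289,819 × 125%/4⌋ = $90,568. Book value $199,251.
Year 2: ⌊$199,251 × 125%/4⌋ = $62,265. Book value $136,986.
Year 3: ⌊$136,986 × 125%/4⌋ = $42,808. Book value $94,178.

$94,178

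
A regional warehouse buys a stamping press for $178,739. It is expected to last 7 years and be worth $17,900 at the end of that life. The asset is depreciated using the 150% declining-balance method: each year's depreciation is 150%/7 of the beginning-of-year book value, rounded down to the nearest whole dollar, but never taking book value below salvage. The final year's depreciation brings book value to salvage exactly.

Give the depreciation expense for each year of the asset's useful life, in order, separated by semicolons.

Depreciable base = $178,739 − $17,900 = $160,839.
Year 1: ⌊$178,739 × 150%/7⌋ = $38,301. Book value $140,438.
Year 2: ⌊$140,438 × 150%/7⌋ = $30,093. Book value $110,345.
Year 3: ⌊$110,345 × 150%/7⌋ = $23,645. Book value $86,700.
Year 4: ⌊$86,700 × 150%/7⌋ = $18,578. Book value $68,122.
Year 5: ⌊$68,122 × 150%/7⌋ = $14,597. Book value $53,525.
Year 6: ⌊$53,525 × 150%/7⌋ = $11,469. Book value $42,056.
Year 7 (final): $42,056 − $17,900 = $24,156. Book value $17,900.

$38,301; $30,093; $23,645; $18,578; $14,597; $11,469; $24,156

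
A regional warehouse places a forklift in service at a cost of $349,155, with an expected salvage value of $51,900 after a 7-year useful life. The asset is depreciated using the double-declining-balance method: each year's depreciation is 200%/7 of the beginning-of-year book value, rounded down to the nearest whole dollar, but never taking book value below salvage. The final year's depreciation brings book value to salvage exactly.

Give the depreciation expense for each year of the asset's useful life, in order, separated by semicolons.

$99,758; $71,256; $50,897; $36,355; $25,968; $13,021; $0

Depreciable base = $349,155 − $51,900 = $297,255.
Year 1: ⌊$349,155 × 200%/7⌋ = $99,758. Book value $249,397.
Year 2: ⌊$249,397 × 200%/7⌋ = $71,256. Book value $178,141.
Year 3: ⌊$178,141 × 200%/7⌋ = $50,897. Book value $127,244.
Year 4: ⌊$127,244 × 200%/7⌋ = $36,355. Book value $90,889.
Year 5: ⌊$90,889 × 200%/7⌋ = $25,968. Book value $64,921.
Year 6: ⌊$64,921 × 200%/7⌋ = $18,548, capped at $13,021. Book value $51,900.
Year 7 (final): $51,900 − $51,900 = $0. Book value $51,900.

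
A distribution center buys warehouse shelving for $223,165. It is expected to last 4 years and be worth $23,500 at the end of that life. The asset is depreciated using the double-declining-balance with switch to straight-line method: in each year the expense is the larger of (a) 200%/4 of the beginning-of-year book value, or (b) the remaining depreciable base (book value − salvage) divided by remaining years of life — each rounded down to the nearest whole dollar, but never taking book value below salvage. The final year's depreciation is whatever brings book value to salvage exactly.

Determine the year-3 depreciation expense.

$27,896

Depreciable base = $223,165 − $23,500 = $199,665.
Year 1: DB = ⌊$223,165 × 200%/4⌋ = $111,582; SL = ⌊$199,665/4⌋ = $49,916 → take DB $111,582. Book value $111,583.
Year 2: DB = ⌊$111,583 × 200%/4⌋ = $55,791; SL = ⌊$88,083/3⌋ = $29,361 → take DB $55,791. Book value $55,792.
Year 3: DB = ⌊$55,792 × 200%/4⌋ = $27,896; SL = ⌊$32,292/2⌋ = $16,146 → take DB $27,896. Book value $27,896.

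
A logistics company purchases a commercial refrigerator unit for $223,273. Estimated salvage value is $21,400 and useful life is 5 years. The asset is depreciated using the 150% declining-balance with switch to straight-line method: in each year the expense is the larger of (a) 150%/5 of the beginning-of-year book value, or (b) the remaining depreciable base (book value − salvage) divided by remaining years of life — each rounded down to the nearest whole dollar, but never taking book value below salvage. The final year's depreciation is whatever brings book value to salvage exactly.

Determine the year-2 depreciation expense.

Depreciable base = $223,273 − $21,400 = $201,873.
Year 1: DB = ⌊$223,273 × 150%/5⌋ = $66,981; SL = ⌊$201,873/5⌋ = $40,374 → take DB $66,981. Book value $156,292.
Year 2: DB = ⌊$156,292 × 150%/5⌋ = $46,887; SL = ⌊$134,892/4⌋ = $33,723 → take DB $46,887. Book value $109,405.

$46,887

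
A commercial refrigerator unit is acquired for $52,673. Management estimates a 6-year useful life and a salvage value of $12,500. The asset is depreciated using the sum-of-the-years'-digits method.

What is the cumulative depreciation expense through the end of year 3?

Depreciable base = $52,673 − $12,500 = $40,173.
Sum of the years' digits = 6+5+4+3+2+1 = 21.
Year 1: $40,173 × 6/21 = $11,478. Book value $41,195.
Year 2: $40,173 × 5/21 = $9,565. Book value $31,630.
Year 3: $40,173 × 4/21 = $7,652. Book value $23,978.
Accumulated through year 3 = $52,673 − $23,978 = $28,695.

$28,695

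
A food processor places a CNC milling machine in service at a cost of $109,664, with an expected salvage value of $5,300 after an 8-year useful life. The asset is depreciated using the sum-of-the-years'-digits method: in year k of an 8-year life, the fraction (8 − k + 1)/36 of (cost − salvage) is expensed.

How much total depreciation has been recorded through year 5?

$86,970

Depreciable base = $109,664 − $5,300 = $104,364.
Sum of the years' digits = 8+7+6+5+4+3+2+1 = 36.
Year 1: $104,364 × 8/36 = $23,192. Book value $86,472.
Year 2: $104,364 × 7/36 = $20,293. Book value $66,179.
Year 3: $104,364 × 6/36 = $17,394. Book value $48,785.
Year 4: $104,364 × 5/36 = $14,495. Book value $34,290.
Year 5: $104,364 × 4/36 = $11,596. Book value $22,694.
Accumulated through year 5 = $109,664 − $22,694 = $86,970.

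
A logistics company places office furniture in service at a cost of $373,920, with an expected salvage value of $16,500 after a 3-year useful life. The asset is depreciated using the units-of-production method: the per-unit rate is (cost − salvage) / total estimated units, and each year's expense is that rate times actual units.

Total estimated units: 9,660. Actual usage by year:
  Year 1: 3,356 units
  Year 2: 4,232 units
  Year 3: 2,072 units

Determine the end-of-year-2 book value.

Depreciable base = $373,920 − $16,500 = $357,420.
Rate = $357,420 / 9,660 units = $37 per unit.
Year 1: 3,356 × $37 = $124,172. Book value $249,748.
Year 2: 4,232 × $37 = $156,584. Book value $93,164.

$93,164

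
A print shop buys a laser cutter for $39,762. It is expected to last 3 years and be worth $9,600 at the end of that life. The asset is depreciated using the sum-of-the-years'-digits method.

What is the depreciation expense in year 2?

Depreciable base = $39,762 − $9,600 = $30,162.
Sum of the years' digits = 3+2+1 = 6.
Year 1: $30,162 × 3/6 = $15,081. Book value $24,681.
Year 2: $30,162 × 2/6 = $10,054. Book value $14,627.

$10,054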